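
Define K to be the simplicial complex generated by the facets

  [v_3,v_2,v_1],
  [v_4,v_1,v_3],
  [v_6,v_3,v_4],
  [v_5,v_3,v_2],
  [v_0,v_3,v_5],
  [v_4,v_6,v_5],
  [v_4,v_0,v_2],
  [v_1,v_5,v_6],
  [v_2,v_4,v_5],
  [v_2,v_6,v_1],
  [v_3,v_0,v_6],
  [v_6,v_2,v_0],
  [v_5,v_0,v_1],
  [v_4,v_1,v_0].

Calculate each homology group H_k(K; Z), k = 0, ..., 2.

H_0 = Z,  H_1 = Z^2,  H_2 = Z.

We work with the vertex ordering v_0 < v_1 < v_2 < v_3 < v_4 < v_5 < v_6. The simplices of K, each written with vertices in increasing order, are:

  0-simplices (7): [v_0], [v_1], [v_2], [v_3], [v_4], [v_5], [v_6]
  1-simplices (21): (21 of them)
  2-simplices (14): (14 of them)

giving chain groups C_0 ≅ Z^7, C_1 ≅ Z^21, C_2 ≅ Z^14.

The boundary map ∂_1: C_1 → C_0 is given by ∂[p,q] = [q] − [p].
The 7×21 boundary matrix has rank 6 and Smith normal form diag(1,1,1,1,1,1).

The boundary map ∂_2: C_2 → C_1 acts by ∂[p,q,r] = [q,r] − [p,r] + [p,q]. For instance
  ∂[v_0,v_2,v_6] = [v_2,v_6] − [v_0,v_6] + [v_0,v_2],
  ∂[v_0,v_2,v_4] = [v_2,v_4] − [v_0,v_4] + [v_0,v_2].
As a 21×14 matrix over Z this has rank 13, with invariant factors (1,1,1,1,1,1,1,1,1,1,1,1,1).

Now H_k = ker ∂_k / im ∂_{k+1}, so:

  H_0: rank C_0 − rank ∂_1 = 7 − 6 = 1, and the invariant factors of ∂_1 are all 1, so H_0 ≅ Z.
  H_1: rank ker ∂_1 − rank ∂_2 = (21 − 6) − 13 = 2, and the invariant factors of ∂_2 are all 1, so H_1 ≅ Z^2.
  H_2: rank ker ∂_2 − rank ∂_3 = (14 − 13) − 0 = 1, and there is no ∂_3, so H_2 ≅ Z.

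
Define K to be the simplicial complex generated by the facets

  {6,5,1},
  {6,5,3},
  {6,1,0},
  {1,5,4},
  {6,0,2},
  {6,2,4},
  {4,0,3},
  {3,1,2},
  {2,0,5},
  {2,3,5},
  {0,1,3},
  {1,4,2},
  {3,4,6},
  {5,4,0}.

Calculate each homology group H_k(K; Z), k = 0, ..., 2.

We work with the vertex ordering 0 < 1 < 2 < 3 < 4 < 5 < 6. The simplices of K, each written with vertices in increasing order, are:

  0-simplices (7): [0], [1], [2], [3], [4], [5], [6]
  1-simplices (21): [0,1], [0,2], [0,3], [0,4], [0,5], [0,6], [1,2], [1,3], [1,4], [1,5], [1,6], [2,3], [2,4], [2,5], [2,6], [3,4], [3,5], [3,6], [4,5], [4,6], [5,6]
  2-simplices (14): [0,1,3], [0,1,6], [0,2,5], [0,2,6], [0,3,4], [0,4,5], [1,2,3], [1,2,4], [1,4,5], [1,5,6], [2,3,5], [2,4,6], [3,4,6], [3,5,6]

Hence C_0 ≅ Z^7, C_1 ≅ Z^21, C_2 ≅ Z^14.

∂_1: C_1 → C_0 sends each edge [p,q] (with p < q) to q − p.
This gives a 7×21 integer matrix of rank 6; reducing to Smith normal form yields diagonal entries (1,1,1,1,1,1).

Boundary ∂_2: C_2 → C_1 acts by ∂[p,q,r] = [q,r] − [p,r] + [p,q]. For instance
  ∂[0,1,3] = [1,3] − [0,3] + [0,1],
  ∂[1,4,5] = [4,5] − [1,5] + [1,4].
This gives a 21×14 integer matrix of rank 13; reducing to Smith normal form yields diagonal entries (1,1,1,1,1,1,1,1,1,1,1,1,1).

Now H_k = ker ∂_k / im ∂_{k+1}, so:

  H_0: rank C_0 − rank ∂_1 = 7 − 6 = 1, and the invariant factors of ∂_1 are all 1, so H_0 = Z.
  H_1: rank ker ∂_1 − rank ∂_2 = (21 − 6) − 13 = 2, and the invariant factors of ∂_2 are all 1, so H_1 = Z^2.
  H_2: rank ker ∂_2 − rank ∂_3 = (14 − 13) − 0 = 1, and there is no ∂_3, so H_2 = Z.

As a check, the Euler characteristic is 7 − 21 + 14 = 0, which agrees with 1 − 2 + 1 = 0.
(K is a triangulation of the torus T^2.)

H_0 ≅ Z,  H_1 ≅ Z^2,  H_2 ≅ Z.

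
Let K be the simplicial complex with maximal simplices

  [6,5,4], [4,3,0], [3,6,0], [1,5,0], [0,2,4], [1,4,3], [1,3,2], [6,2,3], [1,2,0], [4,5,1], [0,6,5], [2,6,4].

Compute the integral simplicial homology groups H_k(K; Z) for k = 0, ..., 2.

Fix the vertex order 0 < 1 < 2 < 3 < 4 < 5 < 6 and write every simplex with vertices in increasing order. Then dim K = 2 and the simplices of K are:

  0-simplices (7): [0], [1], [2], [3], [4], [5], [6]
  1-simplices (18): [0,1], [0,2], [0,3], [0,4], [0,5], [0,6], [1,2], [1,3], [1,4], [1,5], [2,3], [2,4], [2,6], [3,4], [3,6], [4,5], [4,6], [5,6]
  2-simplices (12): [0,1,2], [0,1,5], [0,2,4], [0,3,4], [0,3,6], [0,5,6], [1,2,3], [1,3,4], [1,4,5], [2,3,6], [2,4,6], [4,5,6]

giving chain groups C_0 ≅ Z^7, C_1 ≅ Z^18, C_2 ≅ Z^12.

The boundary map ∂_1: C_1 → C_0 sends each edge [p,q] (with p < q) to q − p. For instance
  ∂[0,6] = [6] − [0].
The 7×18 boundary matrix has rank 6 and Smith normal form diag(1,1,1,1,1,1).

Boundary ∂_2: C_2 → C_1 sends each 2-simplex [p,q,r] to [q,r] − [p,r] + [p,q]. For instance
  ∂[2,3,6] = [3,6] − [2,6] + [2,3],
  ∂[0,1,5] = [1,5] − [0,5] + [0,1].
The resulting 18×12 matrix has rank 12, and its Smith normal form has invariant factors (1,1,1,1,1,1,1,1,1,1,1,2).

Reading off H_k = ker ∂_k / im ∂_{k+1}:

  H_0: rank C_0 − rank ∂_1 = 7 − 6 = 1, and the invariant factors of ∂_1 are all 1, so H_0 ≅ Z.
  H_1: rank ker ∂_1 − rank ∂_2 = (18 − 6) − 12 = 0, and ∂_2 has invariant factor 2 > 1, so H_1 ≅ Z/2Z.
  H_2: rank ker ∂_2 − rank ∂_3 = (12 − 12) − 0 = 0, and there is no ∂_3, so H_2 ≅ 0.

(K is a triangulation of the real projective plane RP^2.)

H_0 = Z,  H_1 = Z/2Z,  H_2 = 0.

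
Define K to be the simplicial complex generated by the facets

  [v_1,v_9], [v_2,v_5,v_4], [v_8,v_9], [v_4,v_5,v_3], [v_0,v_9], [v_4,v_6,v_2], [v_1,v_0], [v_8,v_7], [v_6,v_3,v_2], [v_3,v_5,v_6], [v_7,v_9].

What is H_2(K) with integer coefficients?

Fix the vertex order v_0 < v_1 < v_2 < v_3 < v_4 < v_5 < v_6 < v_7 < v_8 < v_9 and write every simplex with vertices in increasing order. Then dim K = 2 and the simplices of K are:

  0-simplices (10): [v_0], [v_1], [v_2], [v_3], [v_4], [v_5], [v_6], [v_7], [v_8], [v_9]
  1-simplices (16): (16 of them)
  2-simplices (5): [v_2,v_3,v_6], [v_2,v_4,v_5], [v_2,v_4,v_6], [v_3,v_4,v_5], [v_3,v_5,v_6]

so the chain groups are C_0 ≅ Z^10, C_1 ≅ Z^16, C_2 ≅ Z^5.

The boundary map ∂_1: C_1 → C_0 maps an edge to its endpoints' difference, ∂[p,q] = q − p. For instance
  ∂[v_2,v_6] = [v_6] − [v_2].
The resulting 10×16 matrix has rank 8, and its Smith normal form has invariant factors (1,1,1,1,1,1,1,1).

∂_2: C_2 → C_1 acts by ∂[p,q,r] = [q,r] − [p,r] + [p,q]. For instance
  ∂[v_2,v_3,v_6] = [v_3,v_6] − [v_2,v_6] + [v_2,v_3],
  ∂[v_3,v_4,v_5] = [v_4,v_5] − [v_3,v_5] + [v_3,v_4].
The 16×5 boundary matrix has rank 5 and Smith normal form diag(1,1,1,1,1).

From H_k ≅ ker(∂_k) / im(∂_{k+1}) we obtain:

  H_2: rank ker ∂_2 − rank ∂_3 = (5 − 5) − 0 = 0, and there is no ∂_3, so H_2 = 0.

(K is a triangulation of the disjoint union of a wedge of 2 circles and the Möbius band.)

H_2 = 0.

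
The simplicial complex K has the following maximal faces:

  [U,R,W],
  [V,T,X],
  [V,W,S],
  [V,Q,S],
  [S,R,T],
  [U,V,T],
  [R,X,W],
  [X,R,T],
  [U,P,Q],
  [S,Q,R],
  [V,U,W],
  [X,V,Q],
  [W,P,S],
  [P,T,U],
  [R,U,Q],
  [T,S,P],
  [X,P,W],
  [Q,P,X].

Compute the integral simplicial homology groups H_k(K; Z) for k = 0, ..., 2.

We work with the vertex ordering P < Q < R < S < T < U < V < W < X. The simplices of K, each written with vertices in increasing order, are:

  0-simplices (9): P, Q, R, S, T, U, V, W, X
  1-simplices (27): PQ, PS, PT, PU, PW, PX, QR, QS, QU, QV, QX, RS, RT, RU, RW, RX, ST, SV, SW, TU, TV, TX, UV, UW, VW, VX, WX
  2-simplices (18): PQU, PQX, PST, PSW, PTU, PWX, QRS, QRU, QSV, QVX, RST, RTX, RUW, RWX, SVW, TUV, TVX, UVW

Hence C_0 ≅ Z^9, C_1 ≅ Z^27, C_2 ≅ Z^18.

The boundary map ∂_1: C_1 → C_0 is given by ∂[p,q] = [q] − [p].
As a 9×27 matrix over Z this has rank 8, with invariant factors (1,1,1,1,1,1,1,1).

The boundary map ∂_2: C_2 → C_1 maps a triangle to the signed sum of its edges. For instance
  ∂RWX = WX − RX + RW,
  ∂QRS = RS − QS + QR.
This gives a 27×18 integer matrix of rank 17; reducing to Smith normal form yields diagonal entries (1,1,1,1,1,1,1,1,1,1,1,1,1,1,1,1,1).

From H_k ≅ ker(∂_k) / im(∂_{k+1}) we obtain:

  H_0: rank C_0 − rank ∂_1 = 9 − 8 = 1, and the invariant factors of ∂_1 are all 1, so H_0 ≅ Z.
  H_1: rank ker ∂_1 − rank ∂_2 = (27 − 8) − 17 = 2, and the invariant factors of ∂_2 are all 1, so H_1 ≅ Z^2.
  H_2: rank ker ∂_2 − rank ∂_3 = (18 − 17) − 0 = 1, and there is no ∂_3, so H_2 ≅ Z.

As a check, the Euler characteristic is 9 − 27 + 18 = 0, which agrees with 1 − 2 + 1 = 0.

H_0 ≅ Z,  H_1 ≅ Z^2,  H_2 ≅ Z.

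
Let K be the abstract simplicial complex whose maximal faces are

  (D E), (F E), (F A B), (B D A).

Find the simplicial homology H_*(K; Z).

H_0 ≅ Z,  H_1 ≅ Z,  H_2 = 0.

Order the vertices as A < B < D < E < F. Listing each simplex with vertices in this order, K has dimension 2 with simplices:

  0-simplices (5): A, B, D, E, F
  1-simplices (7): AB, AD, AF, BD, BF, DE, EF
  2-simplices (2): ABD, ABF

so the chain groups are C_0 ≅ Z^5, C_1 ≅ Z^7, C_2 ≅ Z^2.

∂_1: C_1 → C_0 is given by ∂[p,q] = [q] − [p]. For instance
  ∂BD = D − B.
As a 5×7 matrix over Z this has rank 4, with invariant factors (1,1,1,1).

Boundary ∂_2: C_2 → C_1 sends each 2-simplex [p,q,r] to [q,r] − [p,r] + [p,q]. For instance
  ∂ABF = BF − AF + AB,
  ∂ABD = BD − AD + AB.
This gives a 7×2 integer matrix of rank 2; reducing to Smith normal form yields diagonal entries (1,1).

Now H_k = ker ∂_k / im ∂_{k+1}, so:

  H_0: rank C_0 − rank ∂_1 = 5 − 4 = 1, and the invariant factors of ∂_1 are all 1, so H_0 = Z.
  H_1: rank ker ∂_1 − rank ∂_2 = (7 − 4) − 2 = 1, and the invariant factors of ∂_2 are all 1, so H_1 = Z.
  H_2: rank ker ∂_2 − rank ∂_3 = (2 − 2) − 0 = 0, and there is no ∂_3, so H_2 = 0.

As a check, the Euler characteristic is 5 − 7 + 2 = 0, which agrees with 1 − 1 + 0 = 0.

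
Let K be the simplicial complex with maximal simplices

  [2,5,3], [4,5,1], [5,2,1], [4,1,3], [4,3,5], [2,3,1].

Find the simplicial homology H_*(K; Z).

H_0 ≅ Z,  H_1 = 0,  H_2 ≅ Z.

Order the vertices as 1 < 2 < 3 < 4 < 5. Listing each simplex with vertices in this order, K has dimension 2 with simplices:

  0-simplices (5): [1], [2], [3], [4], [5]
  1-simplices (9): [1,2], [1,3], [1,4], [1,5], [2,3], [2,5], [3,4], [3,5], [4,5]
  2-simplices (6): [1,2,3], [1,2,5], [1,3,4], [1,4,5], [2,3,5], [3,4,5]

giving chain groups C_0 ≅ Z^5, C_1 ≅ Z^9, C_2 ≅ Z^6.

∂_1: C_1 → C_0 is given by ∂[p,q] = [q] − [p]. For instance
  ∂[2,5] = [5] − [2].
The resulting 5×9 matrix has rank 4, and its Smith normal form has invariant factors (1,1,1,1).

∂_2: C_2 → C_1 acts by ∂[p,q,r] = [q,r] − [p,r] + [p,q]. For instance
  ∂[1,2,3] = [2,3] − [1,3] + [1,2],
  ∂[1,2,5] = [2,5] − [1,5] + [1,2].
As a 9×6 matrix over Z this has rank 5, with invariant factors (1,1,1,1,1).

From H_k ≅ ker(∂_k) / im(∂_{k+1}) we obtain:

  H_0: rank C_0 − rank ∂_1 = 5 − 4 = 1, and the invariant factors of ∂_1 are all 1, so H_0 ≅ Z.
  H_1: rank ker ∂_1 − rank ∂_2 = (9 − 4) − 5 = 0, and the invariant factors of ∂_2 are all 1, so H_1 ≅ 0.
  H_2: rank ker ∂_2 − rank ∂_3 = (6 − 5) − 0 = 1, and there is no ∂_3, so H_2 ≅ Z.

(K is a triangulation of the 2-sphere S^2.)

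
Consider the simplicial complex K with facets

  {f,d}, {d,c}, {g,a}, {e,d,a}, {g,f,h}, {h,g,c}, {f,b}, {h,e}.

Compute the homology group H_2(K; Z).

Take the total order a < b < c < d < e < f < g < h on the vertex set. Then K (dimension 2) consists of the simplices:

  0-simplices (8): a, b, c, d, e, f, g, h
  1-simplices (13): ad, ae, ag, bf, cd, cg, ch, de, df, eh, fg, fh, gh
  2-simplices (3): ade, cgh, fgh

Hence C_0 ≅ Z^8, C_1 ≅ Z^13, C_2 ≅ Z^3.

The boundary map ∂_1: C_1 → C_0 maps an edge to its endpoints' difference, ∂[p,q] = q − p. For instance
  ∂de = e − d.
As a 8×13 matrix over Z this has rank 7, with invariant factors (1,1,1,1,1,1,1).

∂_2: C_2 → C_1 acts by ∂[p,q,r] = [q,r] − [p,r] + [p,q]. For instance
  ∂cgh = gh − ch + cg,
  ∂ade = de − ae + ad.
The 13×3 boundary matrix has rank 3 and Smith normal form diag(1,1,1).

Reading off H_k = ker ∂_k / im ∂_{k+1}:

  H_2: rank ker ∂_2 − rank ∂_3 = (3 − 3) − 0 = 0, and there is no ∂_3, so H_2 ≅ 0.

H_2 ≅ 0.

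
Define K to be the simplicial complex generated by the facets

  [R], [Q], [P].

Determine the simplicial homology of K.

K has 3 vertices.
rank ∂_0 = 0, rank ∂_1 = 0 ⇒ b_0 = 3 − 0 − 0 = 3. So H_0 ≅ Z^3.

H_0 = Z^3.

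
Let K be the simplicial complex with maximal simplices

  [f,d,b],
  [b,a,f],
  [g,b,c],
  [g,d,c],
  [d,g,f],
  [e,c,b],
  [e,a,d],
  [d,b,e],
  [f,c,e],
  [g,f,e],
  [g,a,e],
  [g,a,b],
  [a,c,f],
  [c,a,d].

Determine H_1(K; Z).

H_1 = Z^2.

Order the vertices as a < b < c < d < e < f < g. Listing each simplex with vertices in this order, K has dimension 2 with simplices:

  0-simplices (7): a, b, c, d, e, f, g
  1-simplices (21): ab, ac, ad, ae, af, ag, bc, bd, be, bf, bg, cd, ce, cf, cg, de, df, dg, ef, eg, fg
  2-simplices (14): abf, abg, acd, acf, ade, aeg, bce, bcg, bde, bdf, cdg, cef, dfg, efg

giving chain groups C_0 ≅ Z^7, C_1 ≅ Z^21, C_2 ≅ Z^14.

∂_1: C_1 → C_0 maps an edge to its endpoints' difference, ∂[p,q] = q − p. For instance
  ∂ef = f − e.
The resulting 7×21 matrix has rank 6, and its Smith normal form has invariant factors (1,1,1,1,1,1).

Boundary ∂_2: C_2 → C_1 sends each 2-simplex [p,q,r] to [q,r] − [p,r] + [p,q]. For instance
  ∂bde = de − be + bd,
  ∂cdg = dg − cg + cd.
The 21×14 boundary matrix has rank 13 and Smith normal form diag(1,1,1,1,1,1,1,1,1,1,1,1,1).

From H_k ≅ ker(∂_k) / im(∂_{k+1}) we obtain:

  H_1: rank ker ∂_1 − rank ∂_2 = (21 − 6) − 13 = 2, and the invariant factors of ∂_2 are all 1, so H_1 = Z^2.

(K is a triangulation of the torus T^2.)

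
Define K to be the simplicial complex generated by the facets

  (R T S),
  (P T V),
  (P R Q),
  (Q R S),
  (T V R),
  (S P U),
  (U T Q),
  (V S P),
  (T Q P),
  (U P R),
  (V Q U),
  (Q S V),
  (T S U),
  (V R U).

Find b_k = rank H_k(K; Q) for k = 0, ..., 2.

K has 7 vertices, 21 edges, 14 triangles.
rank ∂_0 = 0, rank ∂_1 = 6 ⇒ b_0 = 7 − 0 − 6 = 1; all invariant factors of ∂_1 are 1 so no torsion. So H_0 ≅ Z.
rank ∂_1 = 6, rank ∂_2 = 13 ⇒ b_1 = 21 − 6 − 13 = 2; all invariant factors of ∂_2 are 1 so no torsion. So H_1 ≅ Z^2.
rank ∂_2 = 13, rank ∂_3 = 0 ⇒ b_2 = 14 − 13 − 0 = 1. So H_2 ≅ Z.

b_0 = 1, b_1 = 2, b_2 = 1.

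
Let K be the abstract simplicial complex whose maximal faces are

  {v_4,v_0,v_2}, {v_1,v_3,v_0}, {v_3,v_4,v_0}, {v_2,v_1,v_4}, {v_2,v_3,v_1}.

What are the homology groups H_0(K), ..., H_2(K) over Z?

K has 5 vertices, 10 edges, 5 triangles.
rank ∂_0 = 0, rank ∂_1 = 4 ⇒ b_0 = 5 − 0 − 4 = 1; all invariant factors of ∂_1 are 1 so no torsion. So H_0 = Z.
rank ∂_1 = 4, rank ∂_2 = 5 ⇒ b_1 = 10 − 4 − 5 = 1; all invariant factors of ∂_2 are 1 so no torsion. So H_1 = Z.
rank ∂_2 = 5, rank ∂_3 = 0 ⇒ b_2 = 5 − 5 − 0 = 0. So H_2 = 0.

H_0 = Z,  H_1 = Z,  H_2 = 0.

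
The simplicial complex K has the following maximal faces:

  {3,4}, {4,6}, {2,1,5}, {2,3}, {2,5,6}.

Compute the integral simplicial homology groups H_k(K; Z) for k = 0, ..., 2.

K has 6 vertices, 8 edges, 2 triangles.
rank ∂_0 = 0, rank ∂_1 = 5 ⇒ b_0 = 6 − 0 − 5 = 1; all invariant factors of ∂_1 are 1 so no torsion. So H_0 = Z.
rank ∂_1 = 5, rank ∂_2 = 2 ⇒ b_1 = 8 − 5 − 2 = 1; all invariant factors of ∂_2 are 1 so no torsion. So H_1 = Z.
rank ∂_2 = 2, rank ∂_3 = 0 ⇒ b_2 = 2 − 2 − 0 = 0. So H_2 = 0.

H_0 ≅ Z,  H_1 ≅ Z,  H_2 = 0.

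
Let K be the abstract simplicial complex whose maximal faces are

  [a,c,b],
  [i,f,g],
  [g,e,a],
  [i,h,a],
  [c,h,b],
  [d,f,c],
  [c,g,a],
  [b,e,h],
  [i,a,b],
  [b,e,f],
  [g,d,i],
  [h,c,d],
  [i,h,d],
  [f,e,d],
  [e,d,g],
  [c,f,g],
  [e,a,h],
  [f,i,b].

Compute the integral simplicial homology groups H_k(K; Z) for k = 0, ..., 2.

Fix the vertex order a < b < c < d < e < f < g < h < i and write every simplex with vertices in increasing order. Then dim K = 2 and the simplices of K are:

  0-simplices (9): a, b, c, d, e, f, g, h, i
  1-simplices (27): ab, ac, ae, ag, ah, ai, bc, be, bf, bh, bi, cd, cf, cg, ch, de, df, dg, dh, di, ef, eg, eh, fg, fi, gi, hi
  2-simplices (18): abc, abi, acg, aeg, aeh, ahi, bch, bef, beh, bfi, cdf, cdh, cfg, def, deg, dgi, dhi, fgi

so the chain groups are C_0 ≅ Z^9, C_1 ≅ Z^27, C_2 ≅ Z^18.

The boundary map ∂_1: C_1 → C_0 sends each edge [p,q] (with p < q) to q − p. For instance
  ∂bc = c − b.
The 9×27 boundary matrix has rank 8 and Smith normal form diag(1,1,1,1,1,1,1,1).

∂_2: C_2 → C_1 maps a triangle to the signed sum of its edges. For instance
  ∂cdf = df − cf + cd,
  ∂fgi = gi − fi + fg.
This gives a 27×18 integer matrix of rank 18; reducing to Smith normal form yields diagonal entries (1,1,1,1,1,1,1,1,1,1,1,1,1,1,1,1,1,2).

Reading off H_k = ker ∂_k / im ∂_{k+1}:

  H_0: rank C_0 − rank ∂_1 = 9 − 8 = 1, and the invariant factors of ∂_1 are all 1, so H_0 ≅ Z.
  H_1: rank ker ∂_1 − rank ∂_2 = (27 − 8) − 18 = 1, and ∂_2 has invariant factor 2 > 1, so H_1 ≅ Z ⊕ Z/2.
  H_2: rank ker ∂_2 − rank ∂_3 = (18 − 18) − 0 = 0, and there is no ∂_3, so H_2 ≅ 0.

H_0 ≅ Z,  H_1 ≅ Z ⊕ Z/2,  H_2 = 0.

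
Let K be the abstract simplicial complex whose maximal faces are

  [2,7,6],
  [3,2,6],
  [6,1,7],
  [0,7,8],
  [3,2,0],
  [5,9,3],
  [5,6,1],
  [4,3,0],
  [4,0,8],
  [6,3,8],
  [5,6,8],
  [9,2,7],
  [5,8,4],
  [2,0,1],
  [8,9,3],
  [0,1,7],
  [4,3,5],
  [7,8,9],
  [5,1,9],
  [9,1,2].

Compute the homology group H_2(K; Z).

Take the total order 0 < 1 < 2 < 3 < 4 < 5 < 6 < 7 < 8 < 9 on the vertex set. Then K (dimension 2) consists of the simplices:

  0-simplices (10): [0], [1], [2], [3], [4], [5], [6], [7], [8], [9]
  1-simplices (30): (30 of them)
  2-simplices (20): (20 of them)

so the chain groups are C_0 ≅ Z^10, C_1 ≅ Z^30, C_2 ≅ Z^20.

The boundary map ∂_1: C_1 → C_0 sends each edge [p,q] (with p < q) to q − p. For instance
  ∂[6,8] = [8] − [6].
The resulting 10×30 matrix has rank 9, and its Smith normal form has invariant factors (1,1,1,1,1,1,1,1,1).

∂_2: C_2 → C_1 sends each 2-simplex [p,q,r] to [q,r] − [p,r] + [p,q]. For instance
  ∂[1,5,6] = [5,6] − [1,6] + [1,5],
  ∂[3,8,9] = [8,9] − [3,9] + [3,8].
The resulting 30×20 matrix has rank 20, and its Smith normal form has invariant factors (1,1,1,1,1,1,1,1,1,1,1,1,1,1,1,1,1,1,1,2).

From H_k ≅ ker(∂_k) / im(∂_{k+1}) we obtain:

  H_2: rank ker ∂_2 − rank ∂_3 = (20 − 20) − 0 = 0, and there is no ∂_3, so H_2 = 0.

H_2 ≅ 0.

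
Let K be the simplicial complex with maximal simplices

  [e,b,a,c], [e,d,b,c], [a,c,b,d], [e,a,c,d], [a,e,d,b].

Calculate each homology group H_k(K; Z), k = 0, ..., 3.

H_0 ≅ Z,  H_1 = 0,  H_2 = 0,  H_3 ≅ Z.

Fix the vertex order a < b < c < d < e and write every simplex with vertices in increasing order. Then dim K = 3 and the simplices of K are:

  0-simplices (5): a, b, c, d, e
  1-simplices (10): ab, ac, ad, ae, bc, bd, be, cd, ce, de
  2-simplices (10): abc, abd, abe, acd, ace, ade, bcd, bce, bde, cde
  3-simplices (5): abcd, abce, abde, acde, bcde

so the chain groups are C_0 ≅ Z^5, C_1 ≅ Z^10, C_2 ≅ Z^10, C_3 ≅ Z^5.

Boundary ∂_1: C_1 → C_0 is given by ∂[p,q] = [q] − [p]. For instance
  ∂be = e − b.
The resulting 5×10 matrix has rank 4, and its Smith normal form has invariant factors (1,1,1,1).

Boundary ∂_2: C_2 → C_1 maps a triangle to the signed sum of its edges. For instance
  ∂acd = cd − ad + ac,
  ∂bde = de − be + bd.
The 10×10 boundary matrix has rank 6 and Smith normal form diag(1,1,1,1,1,1).

∂_3: C_3 → C_2 sends each 3-simplex σ to the alternating sum Σ_i (−1)^i (σ with its i-th vertex removed). For instance
  ∂bcde = cde − bde + bce − bcd,
  ∂acde = cde − ade + ace − acd.
As a 10×5 matrix over Z this has rank 4, with invariant factors (1,1,1,1).

Now H_k = ker ∂_k / im ∂_{k+1}, so:

  H_0: rank C_0 − rank ∂_1 = 5 − 4 = 1, and the invariant factors of ∂_1 are all 1, so H_0 ≅ Z.
  H_1: rank ker ∂_1 − rank ∂_2 = (10 − 4) − 6 = 0, and the invariant factors of ∂_2 are all 1, so H_1 ≅ 0.
  H_2: rank ker ∂_2 − rank ∂_3 = (10 − 6) − 4 = 0, and the invariant factors of ∂_3 are all 1, so H_2 ≅ 0.
  H_3: rank ker ∂_3 − rank ∂_4 = (5 − 4) − 0 = 1, and there is no ∂_4, so H_3 ≅ Z.

As a check, the Euler characteristic is 5 − 10 + 10 − 5 = 0, which agrees with 1 − 0 + 0 − 1 = 0.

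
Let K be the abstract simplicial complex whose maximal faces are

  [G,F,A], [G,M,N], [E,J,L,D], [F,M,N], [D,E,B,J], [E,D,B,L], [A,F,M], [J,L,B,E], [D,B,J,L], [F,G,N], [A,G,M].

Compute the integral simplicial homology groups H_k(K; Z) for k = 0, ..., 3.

H_0 ≅ Z^2,  H_1 = 0,  H_2 ≅ Z,  H_3 ≅ Z.

K has 10 vertices, 19 edges, 16 triangles, 5 3-simplices.
rank ∂_0 = 0, rank ∂_1 = 8 ⇒ b_0 = 10 − 0 − 8 = 2; all invariant factors of ∂_1 are 1 so no torsion. So H_0 ≅ Z^2.
rank ∂_1 = 8, rank ∂_2 = 11 ⇒ b_1 = 19 − 8 − 11 = 0; all invariant factors of ∂_2 are 1 so no torsion. So H_1 ≅ 0.
rank ∂_2 = 11, rank ∂_3 = 4 ⇒ b_2 = 16 − 11 − 4 = 1; all invariant factors of ∂_3 are 1 so no torsion. So H_2 ≅ Z.
rank ∂_3 = 4, rank ∂_4 = 0 ⇒ b_3 = 5 − 4 − 0 = 1. So H_3 ≅ Z.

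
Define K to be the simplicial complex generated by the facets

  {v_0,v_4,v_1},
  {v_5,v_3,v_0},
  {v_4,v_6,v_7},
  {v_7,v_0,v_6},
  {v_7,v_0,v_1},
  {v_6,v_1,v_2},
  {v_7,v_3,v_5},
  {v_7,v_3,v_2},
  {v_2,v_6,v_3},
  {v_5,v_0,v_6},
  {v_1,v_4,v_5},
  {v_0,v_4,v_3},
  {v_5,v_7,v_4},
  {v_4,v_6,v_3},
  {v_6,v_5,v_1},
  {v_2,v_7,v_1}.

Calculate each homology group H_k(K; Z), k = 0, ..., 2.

K has 8 vertices, 24 edges, 16 triangles.
rank ∂_0 = 0, rank ∂_1 = 7 ⇒ b_0 = 8 − 0 − 7 = 1; all invariant factors of ∂_1 are 1 so no torsion. So H_0 = Z.
rank ∂_1 = 7, rank ∂_2 = 15 ⇒ b_1 = 24 − 7 − 15 = 2; all invariant factors of ∂_2 are 1 so no torsion. So H_1 = Z^2.
rank ∂_2 = 15, rank ∂_3 = 0 ⇒ b_2 = 16 − 15 − 0 = 1. So H_2 = Z.

H_0 ≅ Z,  H_1 ≅ Z^2,  H_2 ≅ Z.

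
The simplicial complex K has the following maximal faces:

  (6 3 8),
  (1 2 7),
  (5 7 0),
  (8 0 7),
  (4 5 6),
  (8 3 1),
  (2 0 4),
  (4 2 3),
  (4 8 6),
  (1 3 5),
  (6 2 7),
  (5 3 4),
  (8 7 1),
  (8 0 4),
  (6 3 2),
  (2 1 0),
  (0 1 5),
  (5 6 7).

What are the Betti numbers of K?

b_0 = 1, b_1 = 1, b_2 = 0.

Order the vertices as 0 < 1 < 2 < 3 < 4 < 5 < 6 < 7 < 8. Listing each simplex with vertices in this order, K has dimension 2 with simplices:

  0-simplices (9): [0], [1], [2], [3], [4], [5], [6], [7], [8]
  1-simplices (27): (27 of them)
  2-simplices (18): [0,1,2], [0,1,5], [0,2,4], [0,4,8], [0,5,7], [0,7,8], [1,2,7], [1,3,5], [1,3,8], [1,7,8], [2,3,4], [2,3,6], [2,6,7], [3,4,5], [3,6,8], [4,5,6], [4,6,8], [5,6,7]

so the chain groups are C_0 ≅ Z^9, C_1 ≅ Z^27, C_2 ≅ Z^18.

∂_1: C_1 → C_0 sends each edge [p,q] (with p < q) to q − p.
The 9×27 boundary matrix has rank 8 and Smith normal form diag(1,1,1,1,1,1,1,1).

Boundary ∂_2: C_2 → C_1 sends each 2-simplex [p,q,r] to [q,r] − [p,r] + [p,q]. For instance
  ∂[4,6,8] = [6,8] − [4,8] + [4,6],
  ∂[1,3,5] = [3,5] − [1,5] + [1,3].
The 27×18 boundary matrix has rank 18 and Smith normal form diag(1,1,1,1,1,1,1,1,1,1,1,1,1,1,1,1,1,2).

From H_k ≅ ker(∂_k) / im(∂_{k+1}) we obtain:

  H_0: rank C_0 − rank ∂_1 = 9 − 8 = 1, and the invariant factors of ∂_1 are all 1, so H_0 ≅ Z.
  H_1: rank ker ∂_1 − rank ∂_2 = (27 − 8) − 18 = 1, and ∂_2 has invariant factor 2 > 1, so H_1 ≅ Z ⊕ Z/2Z.
  H_2: rank ker ∂_2 − rank ∂_3 = (18 − 18) − 0 = 0, and there is no ∂_3, so H_2 ≅ 0.

As a check, the Euler characteristic is 9 − 27 + 18 = 0, which agrees with 1 − 1 + 0 = 0.

Hence the Betti numbers are b_0 = 1, b_1 = 1, b_2 = 0.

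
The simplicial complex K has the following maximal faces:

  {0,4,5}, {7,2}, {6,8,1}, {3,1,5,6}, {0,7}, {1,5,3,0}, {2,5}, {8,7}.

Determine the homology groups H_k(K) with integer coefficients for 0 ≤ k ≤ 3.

H_0 ≅ Z,  H_1 ≅ Z^2,  H_2 = 0,  H_3 = 0.

Order the vertices as 0 < 1 < 2 < 3 < 4 < 5 < 6 < 7 < 8. Listing each simplex with vertices in this order, K has dimension 3 with simplices:

  0-simplices (9): [0], [1], [2], [3], [4], [5], [6], [7], [8]
  1-simplices (17): [0,1], [0,3], [0,4], [0,5], [0,7], [1,3], [1,5], [1,6], [1,8], [2,5], [2,7], [3,5], [3,6], [4,5], [5,6], [6,8], [7,8]
  2-simplices (9): [0,1,3], [0,1,5], [0,3,5], [0,4,5], [1,3,5], [1,3,6], [1,5,6], [1,6,8], [3,5,6]
  3-simplices (2): [0,1,3,5], [1,3,5,6]

Hence C_0 ≅ Z^9, C_1 ≅ Z^17, C_2 ≅ Z^9, C_3 ≅ Z^2.

The boundary map ∂_1: C_1 → C_0 sends each edge [p,q] (with p < q) to q − p. For instance
  ∂[1,5] = [5] − [1].
As a 9×17 matrix over Z this has rank 8, with invariant factors (1,1,1,1,1,1,1,1).

Boundary ∂_2: C_2 → C_1 maps a triangle to the signed sum of its edges. For instance
  ∂[1,3,6] = [3,6] − [1,6] + [1,3],
  ∂[0,1,3] = [1,3] − [0,3] + [0,1].
This gives a 17×9 integer matrix of rank 7; reducing to Smith normal form yields diagonal entries (1,1,1,1,1,1,1).

The boundary map ∂_3: C_3 → C_2 sends each 3-simplex σ to the alternating sum Σ_i (−1)^i (σ with its i-th vertex removed). For instance
  ∂[0,1,3,5] = [1,3,5] − [0,3,5] + [0,1,5] − [0,1,3],
  ∂[1,3,5,6] = [3,5,6] − [1,5,6] + [1,3,6] − [1,3,5].
The 9×2 boundary matrix has rank 2 and Smith normal form diag(1,1).

Now H_k = ker ∂_k / im ∂_{k+1}, so:

  H_0: rank C_0 − rank ∂_1 = 9 − 8 = 1, and the invariant factors of ∂_1 are all 1, so H_0 ≅ Z.
  H_1: rank ker ∂_1 − rank ∂_2 = (17 − 8) − 7 = 2, and the invariant factors of ∂_2 are all 1, so H_1 ≅ Z^2.
  H_2: rank ker ∂_2 − rank ∂_3 = (9 − 7) − 2 = 0, and the invariant factors of ∂_3 are all 1, so H_2 ≅ 0.
  H_3: rank ker ∂_3 − rank ∂_4 = (2 − 2) − 0 = 0, and there is no ∂_4, so H_3 ≅ 0.

As a check, the Euler characteristic is 9 − 17 + 9 − 2 = -1, which agrees with 1 − 2 + 0 − 0 = -1.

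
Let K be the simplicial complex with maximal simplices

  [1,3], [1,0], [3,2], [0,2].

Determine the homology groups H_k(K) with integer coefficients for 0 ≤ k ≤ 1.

Fix the vertex order 0 < 1 < 2 < 3 and write every simplex with vertices in increasing order. Then dim K = 1 and the simplices of K are:

  0-simplices (4): [0], [1], [2], [3]
  1-simplices (4): [0,1], [0,2], [1,3], [2,3]

Hence C_0 ≅ Z^4, C_1 ≅ Z^4.

The boundary map ∂_1: C_1 → C_0 is given by ∂[p,q] = [q] − [p]. For instance
  ∂[0,2] = [2] − [0].
The resulting 4×4 matrix has rank 3, and its Smith normal form has invariant factors (1,1,1).

Computing H_k = (kernel of ∂_k) / (image of ∂_{k+1}):

  H_0: rank C_0 − rank ∂_1 = 4 − 3 = 1, and the invariant factors of ∂_1 are all 1, so H_0 ≅ Z.
  H_1: rank ker ∂_1 − rank ∂_2 = (4 − 3) − 0 = 1, and there is no ∂_2, so H_1 ≅ Z.

As a check, the Euler characteristic is 4 − 4 = 0, which agrees with 1 − 1 = 0.
(K is a triangulation of the circle S^1.)

H_0 ≅ Z,  H_1 ≅ Z.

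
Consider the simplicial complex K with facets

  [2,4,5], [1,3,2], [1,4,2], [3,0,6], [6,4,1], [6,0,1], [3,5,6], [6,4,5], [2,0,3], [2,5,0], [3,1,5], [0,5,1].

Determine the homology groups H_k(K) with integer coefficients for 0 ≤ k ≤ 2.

H_0 ≅ Z,  H_1 ≅ Z/2Z,  H_2 = 0.

Fix the vertex order 0 < 1 < 2 < 3 < 4 < 5 < 6 and write every simplex with vertices in increasing order. Then dim K = 2 and the simplices of K are:

  0-simplices (7): [0], [1], [2], [3], [4], [5], [6]
  1-simplices (18): [0,1], [0,2], [0,3], [0,5], [0,6], [1,2], [1,3], [1,4], [1,5], [1,6], [2,3], [2,4], [2,5], [3,5], [3,6], [4,5], [4,6], [5,6]
  2-simplices (12): [0,1,5], [0,1,6], [0,2,3], [0,2,5], [0,3,6], [1,2,3], [1,2,4], [1,3,5], [1,4,6], [2,4,5], [3,5,6], [4,5,6]

Hence C_0 ≅ Z^7, C_1 ≅ Z^18, C_2 ≅ Z^12.

∂_1: C_1 → C_0 maps an edge to its endpoints' difference, ∂[p,q] = q − p. For instance
  ∂[1,4] = [4] − [1].
The 7×18 boundary matrix has rank 6 and Smith normal form diag(1,1,1,1,1,1).

Boundary ∂_2: C_2 → C_1 acts by ∂[p,q,r] = [q,r] − [p,r] + [p,q]. For instance
  ∂[0,3,6] = [3,6] − [0,6] + [0,3],
  ∂[2,4,5] = [4,5] − [2,5] + [2,4].
The 18×12 boundary matrix has rank 12 and Smith normal form diag(1,1,1,1,1,1,1,1,1,1,1,2).

From H_k ≅ ker(∂_k) / im(∂_{k+1}) we obtain:

  H_0: rank C_0 − rank ∂_1 = 7 − 6 = 1, and the invariant factors of ∂_1 are all 1, so H_0 ≅ Z.
  H_1: rank ker ∂_1 − rank ∂_2 = (18 − 6) − 12 = 0, and ∂_2 has invariant factor 2 > 1, so H_1 ≅ Z/2Z.
  H_2: rank ker ∂_2 − rank ∂_3 = (12 − 12) − 0 = 0, and there is no ∂_3, so H_2 ≅ 0.

As a check, the Euler characteristic is 7 − 18 + 12 = 1, which agrees with 1 − 0 + 0 = 1.
(K is a triangulation of the real projective plane RP^2.)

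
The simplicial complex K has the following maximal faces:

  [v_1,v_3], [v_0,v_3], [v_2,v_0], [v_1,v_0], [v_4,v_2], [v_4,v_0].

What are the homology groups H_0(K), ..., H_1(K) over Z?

Fix the vertex order v_0 < v_1 < v_2 < v_3 < v_4 and write every simplex with vertices in increasing order. Then dim K = 1 and the simplices of K are:

  0-simplices (5): [v_0], [v_1], [v_2], [v_3], [v_4]
  1-simplices (6): [v_0,v_1], [v_0,v_2], [v_0,v_3], [v_0,v_4], [v_1,v_3], [v_2,v_4]

giving chain groups C_0 ≅ Z^5, C_1 ≅ Z^6.

The boundary map ∂_1: C_1 → C_0 maps an edge to its endpoints' difference, ∂[p,q] = q − p. For instance
  ∂[v_1,v_3] = [v_3] − [v_1].
The 5×6 boundary matrix has rank 4 and Smith normal form diag(1,1,1,1).

From H_k ≅ ker(∂_k) / im(∂_{k+1}) we obtain:

  H_0: rank C_0 − rank ∂_1 = 5 − 4 = 1, and the invariant factors of ∂_1 are all 1, so H_0 = Z.
  H_1: rank ker ∂_1 − rank ∂_2 = (6 − 4) − 0 = 2, and there is no ∂_2, so H_1 = Z^2.

(K is a triangulation of a wedge of 2 circles.)

H_0 ≅ Z,  H_1 ≅ Z^2.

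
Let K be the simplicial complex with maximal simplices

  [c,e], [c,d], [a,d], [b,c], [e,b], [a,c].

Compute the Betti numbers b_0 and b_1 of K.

Order the vertices as a < b < c < d < e. Listing each simplex with vertices in this order, K has dimension 1 with simplices:

  0-simplices (5): a, b, c, d, e
  1-simplices (6): ac, ad, bc, be, cd, ce

Hence C_0 ≅ Z^5, C_1 ≅ Z^6.

∂_1: C_1 → C_0 is given by ∂[p,q] = [q] − [p]. For instance
  ∂ac = c − a.
This gives a 5×6 integer matrix of rank 4; reducing to Smith normal form yields diagonal entries (1,1,1,1).

Computing H_k = (kernel of ∂_k) / (image of ∂_{k+1}):

  H_0: rank C_0 − rank ∂_1 = 5 − 4 = 1, and the invariant factors of ∂_1 are all 1, so H_0 = Z.
  H_1: rank ker ∂_1 − rank ∂_2 = (6 − 4) − 0 = 2, and there is no ∂_2, so H_1 = Z^2.

Hence the Betti numbers are b_0 = 1, b_1 = 2.

b_0 = 1, b_1 = 2.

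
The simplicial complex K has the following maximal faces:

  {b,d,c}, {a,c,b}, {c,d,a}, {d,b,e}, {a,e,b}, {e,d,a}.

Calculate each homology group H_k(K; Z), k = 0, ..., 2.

H_0 = Z,  H_1 = 0,  H_2 = Z.

Take the total order a < b < c < d < e on the vertex set. Then K (dimension 2) consists of the simplices:

  0-simplices (5): a, b, c, d, e
  1-simplices (9): ab, ac, ad, ae, bc, bd, be, cd, de
  2-simplices (6): abc, abe, acd, ade, bcd, bde

giving chain groups C_0 ≅ Z^5, C_1 ≅ Z^9, C_2 ≅ Z^6.

Boundary ∂_1: C_1 → C_0 is given by ∂[p,q] = [q] − [p].
As a 5×9 matrix over Z this has rank 4, with invariant factors (1,1,1,1).

∂_2: C_2 → C_1 sends each 2-simplex [p,q,r] to [q,r] − [p,r] + [p,q]. For instance
  ∂abe = be − ae + ab,
  ∂bde = de − be + bd.
The 9×6 boundary matrix has rank 5 and Smith normal form diag(1,1,1,1,1).

Computing H_k = (kernel of ∂_k) / (image of ∂_{k+1}):

  H_0: rank C_0 − rank ∂_1 = 5 − 4 = 1, and the invariant factors of ∂_1 are all 1, so H_0 ≅ Z.
  H_1: rank ker ∂_1 − rank ∂_2 = (9 − 4) − 5 = 0, and the invariant factors of ∂_2 are all 1, so H_1 ≅ 0.
  H_2: rank ker ∂_2 − rank ∂_3 = (6 − 5) − 0 = 1, and there is no ∂_3, so H_2 ≅ Z.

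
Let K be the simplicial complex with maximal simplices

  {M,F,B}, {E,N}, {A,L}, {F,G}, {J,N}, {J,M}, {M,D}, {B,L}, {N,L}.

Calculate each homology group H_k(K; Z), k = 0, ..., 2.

We work with the vertex ordering A < B < D < E < F < G < J < L < M < N. The simplices of K, each written with vertices in increasing order, are:

  0-simplices (10): A, B, D, E, F, G, J, L, M, N
  1-simplices (11): AL, BF, BL, BM, DM, EN, FG, FM, JM, JN, LN
  2-simplices (1): BFM

so the chain groups are C_0 ≅ Z^10, C_1 ≅ Z^11, C_2 ≅ Z^1.

The boundary map ∂_1: C_1 → C_0 is given by ∂[p,q] = [q] − [p].
As a 10×11 matrix over Z this has rank 9, with invariant factors (1,1,1,1,1,1,1,1,1).

∂_2: C_2 → C_1 acts by ∂[p,q,r] = [q,r] − [p,r] + [p,q]. For instance
  ∂BFM = FM − BM + BF.
This gives a 11×1 integer matrix of rank 1; reducing to Smith normal form yields diagonal entries (1).

From H_k ≅ ker(∂_k) / im(∂_{k+1}) we obtain:

  H_0: rank C_0 − rank ∂_1 = 10 − 9 = 1, and the invariant factors of ∂_1 are all 1, so H_0 ≅ Z.
  H_1: rank ker ∂_1 − rank ∂_2 = (11 − 9) − 1 = 1, and the invariant factors of ∂_2 are all 1, so H_1 ≅ Z.
  H_2: rank ker ∂_2 − rank ∂_3 = (1 − 1) − 0 = 0, and there is no ∂_3, so H_2 ≅ 0.

H_0 = Z,  H_1 = Z,  H_2 = 0.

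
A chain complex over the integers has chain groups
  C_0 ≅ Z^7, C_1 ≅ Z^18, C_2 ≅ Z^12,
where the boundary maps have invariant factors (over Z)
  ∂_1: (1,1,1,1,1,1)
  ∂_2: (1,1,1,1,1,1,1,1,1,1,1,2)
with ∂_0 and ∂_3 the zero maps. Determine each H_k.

H_0 = Z,  H_1 = Z/2,  H_2 = 0.

H_0: b_0 = 7 − 0 − 6 = 1; torsion from ∂_1 factors > 1: none. So H_0 = Z.
H_1: b_1 = 18 − 6 − 12 = 0; torsion from ∂_2 factors > 1: [2]. So H_1 = Z/2.
H_2: b_2 = 12 − 12 − 0 = 0; torsion from ∂_3 factors > 1: none. So H_2 = 0.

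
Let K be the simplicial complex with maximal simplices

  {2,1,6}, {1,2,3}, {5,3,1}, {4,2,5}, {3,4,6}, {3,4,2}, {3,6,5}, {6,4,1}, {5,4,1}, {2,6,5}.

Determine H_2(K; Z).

H_2 ≅ 0.

Take the total order 1 < 2 < 3 < 4 < 5 < 6 on the vertex set. Then K (dimension 2) consists of the simplices:

  0-simplices (6): [1], [2], [3], [4], [5], [6]
  1-simplices (15): [1,2], [1,3], [1,4], [1,5], [1,6], [2,3], [2,4], [2,5], [2,6], [3,4], [3,5], [3,6], [4,5], [4,6], [5,6]
  2-simplices (10): [1,2,3], [1,2,6], [1,3,5], [1,4,5], [1,4,6], [2,3,4], [2,4,5], [2,5,6], [3,4,6], [3,5,6]

so the chain groups are C_0 ≅ Z^6, C_1 ≅ Z^15, C_2 ≅ Z^10.

The boundary map ∂_1: C_1 → C_0 is given by ∂[p,q] = [q] − [p]. For instance
  ∂[4,5] = [5] − [4].
The resulting 6×15 matrix has rank 5, and its Smith normal form has invariant factors (1,1,1,1,1).

∂_2: C_2 → C_1 sends each 2-simplex [p,q,r] to [q,r] − [p,r] + [p,q]. For instance
  ∂[1,2,3] = [2,3] − [1,3] + [1,2],
  ∂[1,4,6] = [4,6] − [1,6] + [1,4].
This gives a 15×10 integer matrix of rank 10; reducing to Smith normal form yields diagonal entries (1,1,1,1,1,1,1,1,1,2).

From H_k ≅ ker(∂_k) / im(∂_{k+1}) we obtain:

  H_2: rank ker ∂_2 − rank ∂_3 = (10 − 10) − 0 = 0, and there is no ∂_3, so H_2 = 0.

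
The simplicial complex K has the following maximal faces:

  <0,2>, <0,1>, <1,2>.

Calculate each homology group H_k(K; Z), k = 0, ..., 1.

H_0 ≅ Z,  H_1 ≅ Z.

K has 3 vertices, 3 edges.
rank ∂_0 = 0, rank ∂_1 = 2 ⇒ b_0 = 3 − 0 − 2 = 1; all invariant factors of ∂_1 are 1 so no torsion. So H_0 ≅ Z.
rank ∂_1 = 2, rank ∂_2 = 0 ⇒ b_1 = 3 − 2 − 0 = 1. So H_1 ≅ Z.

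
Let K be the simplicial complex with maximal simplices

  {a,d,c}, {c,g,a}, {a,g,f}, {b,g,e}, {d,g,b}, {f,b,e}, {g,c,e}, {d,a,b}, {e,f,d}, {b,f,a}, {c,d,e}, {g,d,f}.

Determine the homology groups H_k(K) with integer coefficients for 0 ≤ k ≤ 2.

Fix the vertex order a < b < c < d < e < f < g and write every simplex with vertices in increasing order. Then dim K = 2 and the simplices of K are:

  0-simplices (7): a, b, c, d, e, f, g
  1-simplices (18): ab, ac, ad, af, ag, bd, be, bf, bg, cd, ce, cg, de, df, dg, ef, eg, fg
  2-simplices (12): abd, abf, acd, acg, afg, bdg, bef, beg, cde, ceg, def, dfg

so the chain groups are C_0 ≅ Z^7, C_1 ≅ Z^18, C_2 ≅ Z^12.

The boundary map ∂_1: C_1 → C_0 maps an edge to its endpoints' difference, ∂[p,q] = q − p. For instance
  ∂cd = d − c.
As a 7×18 matrix over Z this has rank 6, with invariant factors (1,1,1,1,1,1).

∂_2: C_2 → C_1 maps a triangle to the signed sum of its edges. For instance
  ∂acd = cd − ad + ac,
  ∂bdg = dg − bg + bd.
The 18×12 boundary matrix has rank 12 and Smith normal form diag(1,1,1,1,1,1,1,1,1,1,1,2).

From H_k ≅ ker(∂_k) / im(∂_{k+1}) we obtain:

  H_0: rank C_0 − rank ∂_1 = 7 − 6 = 1, and the invariant factors of ∂_1 are all 1, so H_0 ≅ Z.
  H_1: rank ker ∂_1 − rank ∂_2 = (18 − 6) − 12 = 0, and ∂_2 has invariant factor 2 > 1, so H_1 ≅ Z/2Z.
  H_2: rank ker ∂_2 − rank ∂_3 = (12 − 12) − 0 = 0, and there is no ∂_3, so H_2 ≅ 0.

(K is a triangulation of the real projective plane RP^2.)

H_0 ≅ Z,  H_1 ≅ Z/2Z,  H_2 = 0.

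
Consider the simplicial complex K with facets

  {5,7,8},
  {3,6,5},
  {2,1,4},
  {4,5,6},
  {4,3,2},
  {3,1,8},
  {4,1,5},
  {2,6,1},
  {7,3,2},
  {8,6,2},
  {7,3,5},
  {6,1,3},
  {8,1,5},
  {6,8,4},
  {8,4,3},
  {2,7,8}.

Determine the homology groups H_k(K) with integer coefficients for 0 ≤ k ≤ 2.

H_0 ≅ Z,  H_1 ≅ Z^2,  H_2 ≅ Z.

We work with the vertex ordering 1 < 2 < 3 < 4 < 5 < 6 < 7 < 8. The simplices of K, each written with vertices in increasing order, are:

  0-simplices (8): [1], [2], [3], [4], [5], [6], [7], [8]
  1-simplices (24): (24 of them)
  2-simplices (16): [1,2,4], [1,2,6], [1,3,6], [1,3,8], [1,4,5], [1,5,8], [2,3,4], [2,3,7], [2,6,8], [2,7,8], [3,4,8], [3,5,6], [3,5,7], [4,5,6], [4,6,8], [5,7,8]

so the chain groups are C_0 ≅ Z^8, C_1 ≅ Z^24, C_2 ≅ Z^16.

Boundary ∂_1: C_1 → C_0 sends each edge [p,q] (with p < q) to q − p. For instance
  ∂[3,7] = [7] − [3].
The resulting 8×24 matrix has rank 7, and its Smith normal form has invariant factors (1,1,1,1,1,1,1).

∂_2: C_2 → C_1 acts by ∂[p,q,r] = [q,r] − [p,r] + [p,q]. For instance
  ∂[1,4,5] = [4,5] − [1,5] + [1,4],
  ∂[4,6,8] = [6,8] − [4,8] + [4,6].
The 24×16 boundary matrix has rank 15 and Smith normal form diag(1,1,1,1,1,1,1,1,1,1,1,1,1,1,1).

Computing H_k = (kernel of ∂_k) / (image of ∂_{k+1}):

  H_0: rank C_0 − rank ∂_1 = 8 − 7 = 1, and the invariant factors of ∂_1 are all 1, so H_0 = Z.
  H_1: rank ker ∂_1 − rank ∂_2 = (24 − 7) − 15 = 2, and the invariant factors of ∂_2 are all 1, so H_1 = Z^2.
  H_2: rank ker ∂_2 − rank ∂_3 = (16 − 15) − 0 = 1, and there is no ∂_3, so H_2 = Z.

As a check, the Euler characteristic is 8 − 24 + 16 = 0, which agrees with 1 − 2 + 1 = 0.
(K is a triangulation of the torus T^2.)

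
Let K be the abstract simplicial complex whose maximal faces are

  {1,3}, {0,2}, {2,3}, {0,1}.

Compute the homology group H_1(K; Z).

We work with the vertex ordering 0 < 1 < 2 < 3. The simplices of K, each written with vertices in increasing order, are:

  0-simplices (4): [0], [1], [2], [3]
  1-simplices (4): [0,1], [0,2], [1,3], [2,3]

so the chain groups are C_0 ≅ Z^4, C_1 ≅ Z^4.

Boundary ∂_1: C_1 → C_0 maps an edge to its endpoints' difference, ∂[p,q] = q − p. For instance
  ∂[0,2] = [2] − [0].
This gives a 4×4 integer matrix of rank 3; reducing to Smith normal form yields diagonal entries (1,1,1).

Reading off H_k = ker ∂_k / im ∂_{k+1}:

  H_1: rank ker ∂_1 − rank ∂_2 = (4 − 3) − 0 = 1, and there is no ∂_2, so H_1 ≅ Z.

H_1 ≅ Z.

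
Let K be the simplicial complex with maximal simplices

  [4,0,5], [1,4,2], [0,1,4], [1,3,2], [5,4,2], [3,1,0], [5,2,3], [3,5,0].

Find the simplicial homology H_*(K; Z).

Take the total order 0 < 1 < 2 < 3 < 4 < 5 on the vertex set. Then K (dimension 2) consists of the simplices:

  0-simplices (6): [0], [1], [2], [3], [4], [5]
  1-simplices (12): [0,1], [0,3], [0,4], [0,5], [1,2], [1,3], [1,4], [2,3], [2,4], [2,5], [3,5], [4,5]
  2-simplices (8): [0,1,3], [0,1,4], [0,3,5], [0,4,5], [1,2,3], [1,2,4], [2,3,5], [2,4,5]

Hence C_0 ≅ Z^6, C_1 ≅ Z^12, C_2 ≅ Z^8.

The boundary map ∂_1: C_1 → C_0 maps an edge to its endpoints' difference, ∂[p,q] = q − p.
This gives a 6×12 integer matrix of rank 5; reducing to Smith normal form yields diagonal entries (1,1,1,1,1).

Boundary ∂_2: C_2 → C_1 acts by ∂[p,q,r] = [q,r] − [p,r] + [p,q]. For instance
  ∂[2,3,5] = [3,5] − [2,5] + [2,3],
  ∂[0,3,5] = [3,5] − [0,5] + [0,3].
The resulting 12×8 matrix has rank 7, and its Smith normal form has invariant factors (1,1,1,1,1,1,1).

Computing H_k = (kernel of ∂_k) / (image of ∂_{k+1}):

  H_0: rank C_0 − rank ∂_1 = 6 − 5 = 1, and the invariant factors of ∂_1 are all 1, so H_0 = Z.
  H_1: rank ker ∂_1 − rank ∂_2 = (12 − 5) − 7 = 0, and the invariant factors of ∂_2 are all 1, so H_1 = 0.
  H_2: rank ker ∂_2 − rank ∂_3 = (8 − 7) − 0 = 1, and there is no ∂_3, so H_2 = Z.

H_0 ≅ Z,  H_1 = 0,  H_2 ≅ Z.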